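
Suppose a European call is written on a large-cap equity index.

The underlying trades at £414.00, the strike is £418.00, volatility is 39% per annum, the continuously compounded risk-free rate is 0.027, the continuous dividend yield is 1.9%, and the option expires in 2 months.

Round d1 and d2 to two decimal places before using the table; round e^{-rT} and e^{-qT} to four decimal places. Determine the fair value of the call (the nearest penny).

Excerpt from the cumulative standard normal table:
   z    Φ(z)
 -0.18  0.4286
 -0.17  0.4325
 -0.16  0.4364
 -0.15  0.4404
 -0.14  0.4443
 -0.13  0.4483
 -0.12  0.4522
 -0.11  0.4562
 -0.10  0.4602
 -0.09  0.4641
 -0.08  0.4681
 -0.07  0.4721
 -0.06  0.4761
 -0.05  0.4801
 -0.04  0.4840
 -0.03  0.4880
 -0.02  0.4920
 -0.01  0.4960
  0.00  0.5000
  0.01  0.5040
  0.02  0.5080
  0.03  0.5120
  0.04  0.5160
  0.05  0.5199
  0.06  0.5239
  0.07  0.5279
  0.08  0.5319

£24.74

σ√T = 0.39 × 0.4082 = 0.1592
d₁ = [ln(414/418) + (0.027 − 0.019 + 0.39²/2)·0.1667] / 0.1592 = [-0.0096 + 0.0140] / 0.1592 = 0.0276 ⇒ 0.03
d₂ = d₁ − σ√T = 0.0276 − 0.1592 = -0.1316 ⇒ -0.13
exp(−qT) = exp(−0.019·0.1667) = 0.9968;  exp(−rT) = exp(−0.027·0.1667) = 0.9955
C = 414·0.9968·N(0.03) − 418·0.9955·N(-0.13) = 414·0.9968·0.5120 − 418·0.9955·0.4483 = 211.2897 − 186.5461 = 24.7436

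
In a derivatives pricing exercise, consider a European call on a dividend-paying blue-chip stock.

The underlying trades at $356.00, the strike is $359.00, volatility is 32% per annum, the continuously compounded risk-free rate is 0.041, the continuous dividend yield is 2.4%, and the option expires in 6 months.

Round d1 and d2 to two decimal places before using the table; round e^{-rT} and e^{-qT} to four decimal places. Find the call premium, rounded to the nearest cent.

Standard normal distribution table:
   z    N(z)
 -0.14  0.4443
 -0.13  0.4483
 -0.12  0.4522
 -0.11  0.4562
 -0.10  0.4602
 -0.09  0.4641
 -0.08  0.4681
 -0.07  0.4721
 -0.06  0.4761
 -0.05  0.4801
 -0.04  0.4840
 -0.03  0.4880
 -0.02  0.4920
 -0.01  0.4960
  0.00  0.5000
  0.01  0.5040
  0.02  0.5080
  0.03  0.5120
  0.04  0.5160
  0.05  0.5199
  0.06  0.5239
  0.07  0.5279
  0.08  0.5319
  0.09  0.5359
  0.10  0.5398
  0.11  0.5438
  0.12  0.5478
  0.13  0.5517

$30.84

T = 0.5;  σ√T = 0.2263
d₁ = [ln(356/359) + (0.041 − 0.024 + 0.32²/2)·0.5] / 0.2263 = [-0.0084 + 0.0341] / 0.2263 = 0.1136 ⇒ 0.11
d₂ = d₁ − σ√T = 0.1136 − 0.2263 = -0.1127 ⇒ -0.11
e^(−qT) = e^(−0.024·0.5) = 0.9881;  e^(−rT) = e^(−0.041·0.5) = 0.9797
C = 356·0.9881·N(0.11) − 359·0.9797·N(-0.11) = 356·0.9881·0.5438 − 359·0.9797·0.4562 = 191.2890 − 160.4512 = 30.8379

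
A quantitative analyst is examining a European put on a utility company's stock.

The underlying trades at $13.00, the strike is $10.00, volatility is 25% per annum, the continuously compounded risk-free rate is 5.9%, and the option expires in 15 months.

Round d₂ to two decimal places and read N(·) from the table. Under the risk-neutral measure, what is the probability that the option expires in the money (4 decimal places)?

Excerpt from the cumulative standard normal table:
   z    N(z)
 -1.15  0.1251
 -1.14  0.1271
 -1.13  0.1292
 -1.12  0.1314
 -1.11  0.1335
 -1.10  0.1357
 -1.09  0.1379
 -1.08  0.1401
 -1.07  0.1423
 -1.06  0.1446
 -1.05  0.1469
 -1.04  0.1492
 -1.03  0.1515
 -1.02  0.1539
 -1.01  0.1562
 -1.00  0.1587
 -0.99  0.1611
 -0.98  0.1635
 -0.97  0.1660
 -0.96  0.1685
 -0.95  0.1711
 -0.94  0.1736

σ√T = 0.25 × 1.1180 = 0.2795
ln(S/K) + (r + σ²/2)T = ln(13/10) + (0.059 + 0.25²/2)·1.25 = 0.2624 + 0.1128 = 0.3752
d₁ = 0.3752 / 0.2795 = 1.3423 → 1.34
d₂ = d₁ − σ√T = 1.3423 − 0.2795 = 1.0628 → 1.06
Risk-neutral Pr[S_T < K] = N(−d₂) = N(-1.06) = 0.1446

0.1446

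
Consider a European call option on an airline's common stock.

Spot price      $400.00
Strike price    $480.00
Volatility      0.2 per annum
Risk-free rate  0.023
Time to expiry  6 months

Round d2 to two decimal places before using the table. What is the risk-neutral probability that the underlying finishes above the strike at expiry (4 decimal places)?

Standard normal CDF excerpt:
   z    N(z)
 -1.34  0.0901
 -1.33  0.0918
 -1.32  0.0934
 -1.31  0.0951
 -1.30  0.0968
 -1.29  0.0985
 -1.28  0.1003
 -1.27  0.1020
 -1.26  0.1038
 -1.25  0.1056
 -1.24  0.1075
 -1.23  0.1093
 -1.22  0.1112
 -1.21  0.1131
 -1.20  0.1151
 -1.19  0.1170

σ√T = 0.2·√0.5 = 0.1414
ln(S/K) + (r + σ²/2)T = ln(400/480) + (0.023 + 0.2²/2)·0.5 = -0.1823 + 0.0215 = -0.1608
d₁ = -0.1608 / 0.1414 = -1.1372 ≈ -1.14
d₂ = d₁ − σ√T = -1.1372 − 0.1414 = -1.2786 ≈ -1.28
Risk-neutral Pr[S_T > K] = N(d₂) = N(-1.28) = 0.1003

0.1003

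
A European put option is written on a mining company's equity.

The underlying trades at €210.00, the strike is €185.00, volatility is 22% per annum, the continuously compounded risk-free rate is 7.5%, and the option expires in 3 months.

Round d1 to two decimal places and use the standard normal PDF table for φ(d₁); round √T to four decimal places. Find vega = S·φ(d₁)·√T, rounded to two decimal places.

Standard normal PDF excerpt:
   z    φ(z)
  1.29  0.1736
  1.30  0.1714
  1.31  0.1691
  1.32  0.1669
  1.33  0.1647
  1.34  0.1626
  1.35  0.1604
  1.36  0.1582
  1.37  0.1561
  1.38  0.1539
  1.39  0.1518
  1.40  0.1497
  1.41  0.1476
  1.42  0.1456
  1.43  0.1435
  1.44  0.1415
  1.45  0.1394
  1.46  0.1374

σ√T = 0.22·√0.25 = 0.1100
d₁ = [ln(210/185) + (0.075 + ½·0.22²)·0.25] / (σ√T) = (0.1268 + 0.0248) / 0.1100 = 1.3777 which rounds to 1.38
√T = √0.25 = 0.5000
φ(d₁) = φ(1.38) = 0.1539
vega = S·φ(d₁)·√T = 210·0.1539·0.5000 = 16.1595
(Call and put vega coincide under Black-Scholes.)

16.16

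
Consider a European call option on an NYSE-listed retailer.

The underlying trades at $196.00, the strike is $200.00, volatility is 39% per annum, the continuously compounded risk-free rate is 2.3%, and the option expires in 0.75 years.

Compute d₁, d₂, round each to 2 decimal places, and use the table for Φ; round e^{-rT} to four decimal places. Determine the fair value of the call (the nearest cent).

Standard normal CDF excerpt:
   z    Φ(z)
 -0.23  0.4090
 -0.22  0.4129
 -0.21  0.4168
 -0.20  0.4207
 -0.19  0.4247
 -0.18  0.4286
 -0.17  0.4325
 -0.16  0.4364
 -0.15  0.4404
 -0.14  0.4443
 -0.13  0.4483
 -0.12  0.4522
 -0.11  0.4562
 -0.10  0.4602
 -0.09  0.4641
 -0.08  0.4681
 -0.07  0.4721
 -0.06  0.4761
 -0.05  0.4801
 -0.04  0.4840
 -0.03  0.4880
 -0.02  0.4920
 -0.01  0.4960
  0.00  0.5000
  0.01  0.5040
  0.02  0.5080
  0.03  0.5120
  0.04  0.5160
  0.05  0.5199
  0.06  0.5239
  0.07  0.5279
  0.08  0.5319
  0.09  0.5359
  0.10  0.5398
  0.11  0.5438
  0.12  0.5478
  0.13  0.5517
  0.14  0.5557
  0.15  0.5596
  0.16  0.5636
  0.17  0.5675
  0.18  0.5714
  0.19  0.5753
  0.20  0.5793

T = 0.75;  σ√T = 0.3377
d₁ = [ln(196/200) + (0.023 + ½·0.39²)·0.75] / (σ√T) = (-0.0202 + 0.0743) / 0.3377 = 0.1601 ⇒ 0.16
d₂ = 0.1601 − 0.3377 = -0.1776 ⇒ -0.18
e^(−rT) = e^(−0.023·0.75) = 0.9829
N(d₁) = N(0.16) = 0.5636;  N(d₂) = N(-0.18) = 0.4286
C = 196·0.5636 − 200·0.9829·0.4286 = 110.4656 − 84.2542 = 26.2114

$26.21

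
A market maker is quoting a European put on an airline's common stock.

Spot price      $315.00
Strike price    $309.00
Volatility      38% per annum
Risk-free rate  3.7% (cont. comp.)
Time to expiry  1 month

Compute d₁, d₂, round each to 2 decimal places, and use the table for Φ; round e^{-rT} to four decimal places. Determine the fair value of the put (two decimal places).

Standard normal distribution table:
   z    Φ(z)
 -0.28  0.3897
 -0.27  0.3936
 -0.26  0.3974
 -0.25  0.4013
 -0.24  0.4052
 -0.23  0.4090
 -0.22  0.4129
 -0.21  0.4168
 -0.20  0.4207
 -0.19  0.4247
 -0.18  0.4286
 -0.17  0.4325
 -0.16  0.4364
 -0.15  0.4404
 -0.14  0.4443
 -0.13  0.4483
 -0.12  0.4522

$10.48

σ√T = 0.38 × 0.2887 = 0.1097
d₁ = [ln(315/309) + (0.037 + 0.38²/2)·0.08333] / 0.1097 = [0.0192 + 0.0091] / 0.1097 = 0.2583 → 0.26
d₂ = d₁ − σ√T = 0.2583 − 0.1097 = 0.1486 → 0.15
e^(−rT) = e^(−0.037·0.08333) = 0.9969
P = 309·0.9969·N(-0.15) − 315·N(-0.26) = 309·0.9969·0.4404 − 315·0.3974 = 135.6617 − 125.1810 = 10.4807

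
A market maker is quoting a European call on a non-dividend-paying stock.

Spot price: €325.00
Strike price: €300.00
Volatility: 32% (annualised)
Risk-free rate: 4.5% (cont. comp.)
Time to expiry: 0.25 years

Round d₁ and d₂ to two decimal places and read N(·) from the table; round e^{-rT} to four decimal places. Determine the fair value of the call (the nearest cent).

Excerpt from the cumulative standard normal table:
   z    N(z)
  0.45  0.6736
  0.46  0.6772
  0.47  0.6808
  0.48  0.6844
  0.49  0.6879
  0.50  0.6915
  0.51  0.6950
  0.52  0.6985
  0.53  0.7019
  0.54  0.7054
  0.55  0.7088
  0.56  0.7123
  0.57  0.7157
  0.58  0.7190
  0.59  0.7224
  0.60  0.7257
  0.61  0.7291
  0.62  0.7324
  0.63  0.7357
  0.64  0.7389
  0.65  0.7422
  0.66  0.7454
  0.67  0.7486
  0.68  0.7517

€37.16

σ√T = 0.32 × 0.5000 = 0.1600
ln(S/K) + (r + σ²/2)T = ln(325/300) + (0.045 + 0.32²/2)·0.25 = 0.0800 + 0.0241 = 0.1041
d₁ = 0.1041 / 0.1600 = 0.6506 ≈ 0.65
d₂ = d₁ − σ√T = 0.6506 − 0.1600 = 0.4906 ≈ 0.49
exp(−rT) = exp(−0.045·0.25) = 0.9888
N(d₁) = N(0.65) = 0.7422;  N(d₂) = N(0.49) = 0.6879
C = 325·0.7422 − 300·0.9888·0.6879 = 241.2150 − 204.0587 = 37.1563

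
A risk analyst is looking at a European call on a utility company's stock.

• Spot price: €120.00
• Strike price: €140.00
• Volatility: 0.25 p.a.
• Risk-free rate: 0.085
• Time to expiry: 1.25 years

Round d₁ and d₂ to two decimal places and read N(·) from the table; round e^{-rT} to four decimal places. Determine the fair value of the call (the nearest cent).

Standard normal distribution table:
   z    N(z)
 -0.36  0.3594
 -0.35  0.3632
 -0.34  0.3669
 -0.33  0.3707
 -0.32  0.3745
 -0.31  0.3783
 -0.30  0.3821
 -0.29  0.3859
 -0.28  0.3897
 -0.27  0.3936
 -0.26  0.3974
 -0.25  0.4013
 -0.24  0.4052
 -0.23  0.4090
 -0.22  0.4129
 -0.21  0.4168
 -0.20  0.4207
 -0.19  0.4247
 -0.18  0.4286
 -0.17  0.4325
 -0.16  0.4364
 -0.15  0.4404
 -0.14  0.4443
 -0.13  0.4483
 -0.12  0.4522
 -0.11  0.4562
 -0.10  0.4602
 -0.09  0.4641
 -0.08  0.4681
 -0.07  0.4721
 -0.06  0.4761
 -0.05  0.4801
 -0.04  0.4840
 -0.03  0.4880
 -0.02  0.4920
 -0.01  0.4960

€10.94

σ√T = 0.25·√1.25 = 0.2795
ln(S/K) + (r + σ²/2)T = ln(120/140) + (0.085 + 0.25²/2)·1.25 = -0.1542 + 0.1453 = -0.0088
d₁ = -0.0088 / 0.2795 = -0.0316 which rounds to -0.03
d₂ = d₁ − σ√T = -0.0316 − 0.2795 = -0.3111 which rounds to -0.31
e^(−rT) = e^(−0.085·1.25) = 0.8992
C = 120·N(-0.03) − 140·0.8992·N(-0.31) = 120·0.4880 − 140·0.8992·0.3783 = 58.5600 − 47.6234 = 10.9366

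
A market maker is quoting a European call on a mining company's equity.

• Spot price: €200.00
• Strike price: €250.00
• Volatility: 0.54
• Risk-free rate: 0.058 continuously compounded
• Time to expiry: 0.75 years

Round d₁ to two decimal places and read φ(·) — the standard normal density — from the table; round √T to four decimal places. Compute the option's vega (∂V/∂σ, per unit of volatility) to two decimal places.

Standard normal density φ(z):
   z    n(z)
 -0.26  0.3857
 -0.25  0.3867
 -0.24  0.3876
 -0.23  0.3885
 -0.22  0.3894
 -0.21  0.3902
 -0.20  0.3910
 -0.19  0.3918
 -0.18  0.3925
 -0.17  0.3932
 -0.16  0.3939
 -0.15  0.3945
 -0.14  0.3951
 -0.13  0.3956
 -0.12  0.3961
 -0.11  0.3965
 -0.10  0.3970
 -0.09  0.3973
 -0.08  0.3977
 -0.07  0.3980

σ√T = 0.54 × 0.8660 = 0.4677
d₁ = [ln(200/250) + (0.058 + ½·0.54²)·0.75] / (σ√T) = (-0.2231 + 0.1529) / 0.4677 = -0.1503 → -0.15
√T = √0.75 = 0.8660
φ(d₁) = φ(-0.15) = 0.3945
vega = S·φ(d₁)·√T = 200·0.3945·0.8660 = 68.3274
(The put has the same vega.)

68.33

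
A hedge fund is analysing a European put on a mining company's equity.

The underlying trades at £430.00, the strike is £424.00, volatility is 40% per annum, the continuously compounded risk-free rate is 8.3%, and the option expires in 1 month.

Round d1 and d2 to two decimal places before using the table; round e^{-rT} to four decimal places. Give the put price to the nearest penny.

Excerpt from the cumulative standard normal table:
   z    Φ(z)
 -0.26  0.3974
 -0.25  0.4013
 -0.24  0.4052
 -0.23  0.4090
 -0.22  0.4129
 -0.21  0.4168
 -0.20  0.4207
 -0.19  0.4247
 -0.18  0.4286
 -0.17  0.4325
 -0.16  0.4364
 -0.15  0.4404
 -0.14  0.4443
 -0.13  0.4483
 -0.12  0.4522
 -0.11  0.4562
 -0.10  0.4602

T = 0.08333;  σ√T = 0.1155
d₁ = [ln(430/424) + (0.083 + ½·0.4²)·0.08333] / (σ√T) = (0.0141 + 0.0136) / 0.1155 = 0.2393 which rounds to 0.24
d₂ = 0.2393 − 0.1155 = 0.1239 which rounds to 0.12
e^(−rT) = e^(−0.083·0.08333) = 0.9931
N(−d₂) = N(-0.12) = 0.4522;  N(−d₁) = N(-0.24) = 0.4052
P = 424·0.9931·0.4522 − 430·0.4052 = 190.4098 − 174.2360 = 16.1738

£16.17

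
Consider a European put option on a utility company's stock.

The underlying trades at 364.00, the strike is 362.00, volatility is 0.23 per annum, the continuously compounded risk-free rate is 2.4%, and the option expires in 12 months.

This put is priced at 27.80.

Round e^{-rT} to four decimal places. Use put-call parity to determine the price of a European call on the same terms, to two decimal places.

38.38

e^(−rT) = e^(−0.024·1) = 0.9763
Put-call parity: C − P = S − K·e^(−rT) = 364 − 362·0.9763 = 364 − 353.4206 = 10.5794
C = P + (C − P) = 27.80 + (10.5794) = 38.3794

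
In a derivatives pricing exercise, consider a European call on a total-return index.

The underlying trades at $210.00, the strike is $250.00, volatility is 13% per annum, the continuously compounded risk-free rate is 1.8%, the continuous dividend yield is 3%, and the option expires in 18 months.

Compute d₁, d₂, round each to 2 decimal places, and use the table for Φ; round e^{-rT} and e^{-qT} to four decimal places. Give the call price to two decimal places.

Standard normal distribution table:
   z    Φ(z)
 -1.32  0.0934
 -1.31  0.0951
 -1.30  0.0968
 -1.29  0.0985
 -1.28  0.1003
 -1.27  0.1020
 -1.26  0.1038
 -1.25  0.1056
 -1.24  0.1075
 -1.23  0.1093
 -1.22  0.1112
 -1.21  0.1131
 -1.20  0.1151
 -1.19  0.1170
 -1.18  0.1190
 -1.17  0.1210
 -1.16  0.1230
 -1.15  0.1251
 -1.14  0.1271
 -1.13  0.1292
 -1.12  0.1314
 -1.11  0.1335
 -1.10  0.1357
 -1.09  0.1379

$1.97

T = 1.5;  σ√T = 0.1592
d₁ = [ln(210/250) + (0.018 − 0.03 + 0.13²/2)·1.5] / 0.1592 = [-0.1744 − 0.0053] / 0.1592 = -1.1285 → -1.13
d₂ = d₁ − σ√T = -1.1285 − 0.1592 = -1.2877 → -1.29
e^(−qT) = e^(−0.03·1.5) = 0.9560;  e^(−rT) = e^(−0.018·1.5) = 0.9734
N(d₁) = N(-1.13) = 0.1292;  N(d₂) = N(-1.29) = 0.0985
C = 210·0.9560·0.1292 − 250·0.9734·0.0985 = 25.9382 − 23.9700 = 1.9682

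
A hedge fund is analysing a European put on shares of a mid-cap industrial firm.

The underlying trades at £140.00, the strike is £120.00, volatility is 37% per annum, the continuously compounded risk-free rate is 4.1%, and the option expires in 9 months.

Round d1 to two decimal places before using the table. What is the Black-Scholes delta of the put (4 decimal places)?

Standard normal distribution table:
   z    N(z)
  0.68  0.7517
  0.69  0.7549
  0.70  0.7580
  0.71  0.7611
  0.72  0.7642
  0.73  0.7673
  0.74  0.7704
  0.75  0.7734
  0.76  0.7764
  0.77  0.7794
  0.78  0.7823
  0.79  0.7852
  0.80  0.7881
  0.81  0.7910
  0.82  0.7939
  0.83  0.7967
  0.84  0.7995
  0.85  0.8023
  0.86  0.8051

σ√T = 0.37 × 0.8660 = 0.3204
d₁ = [ln(140/120) + (0.041 + 0.37²/2)·0.75] / 0.3204 = [0.1542 + 0.0821] / 0.3204 = 0.7373 ≈ 0.74
N(d₁) = N(0.74) = 0.7704
Δ_put = N(d₁) − 1 = 0.7704 − 1 = -0.2296

-0.2296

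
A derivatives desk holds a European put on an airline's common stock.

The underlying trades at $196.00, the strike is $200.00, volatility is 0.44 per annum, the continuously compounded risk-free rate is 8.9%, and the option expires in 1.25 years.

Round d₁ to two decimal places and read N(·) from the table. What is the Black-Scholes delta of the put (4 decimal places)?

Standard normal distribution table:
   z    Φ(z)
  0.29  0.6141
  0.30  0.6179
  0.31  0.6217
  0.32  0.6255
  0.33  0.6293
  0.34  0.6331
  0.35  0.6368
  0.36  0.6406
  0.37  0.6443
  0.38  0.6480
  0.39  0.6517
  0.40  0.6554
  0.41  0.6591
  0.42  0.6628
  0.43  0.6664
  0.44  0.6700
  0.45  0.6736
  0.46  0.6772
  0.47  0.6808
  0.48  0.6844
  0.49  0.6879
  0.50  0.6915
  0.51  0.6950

-0.3336

σ√T = 0.44·√1.25 = 0.4919
ln(S/K) + (r + σ²/2)T = ln(196/200) + (0.089 + 0.44²/2)·1.25 = -0.0202 + 0.2322 = 0.2120
d₁ = 0.2120 / 0.4919 = 0.4310 which rounds to 0.43
N(d₁) = N(0.43) = 0.6664
Δ_put = N(d₁) − 1 = 0.6664 − 1 = -0.3336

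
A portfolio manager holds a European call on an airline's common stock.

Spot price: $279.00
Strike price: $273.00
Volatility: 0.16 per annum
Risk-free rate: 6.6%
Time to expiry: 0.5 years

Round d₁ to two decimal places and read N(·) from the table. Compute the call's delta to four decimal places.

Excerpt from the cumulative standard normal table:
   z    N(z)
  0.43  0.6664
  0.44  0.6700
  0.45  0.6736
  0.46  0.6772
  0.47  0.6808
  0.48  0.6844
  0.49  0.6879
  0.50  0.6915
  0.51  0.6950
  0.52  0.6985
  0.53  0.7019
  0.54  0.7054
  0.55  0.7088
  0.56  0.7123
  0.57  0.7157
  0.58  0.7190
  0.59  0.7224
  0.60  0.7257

0.7054

σ√T = 0.16·√0.5 = 0.1131
d₁ = [ln(279/273) + (0.066 + ½·0.16²)·0.5] / (σ√T) = (0.0217 + 0.0394) / 0.1131 = 0.5404 → 0.54
N(d₁) = N(0.54) = 0.7054
Δ_call = N(d₁) = 0.7054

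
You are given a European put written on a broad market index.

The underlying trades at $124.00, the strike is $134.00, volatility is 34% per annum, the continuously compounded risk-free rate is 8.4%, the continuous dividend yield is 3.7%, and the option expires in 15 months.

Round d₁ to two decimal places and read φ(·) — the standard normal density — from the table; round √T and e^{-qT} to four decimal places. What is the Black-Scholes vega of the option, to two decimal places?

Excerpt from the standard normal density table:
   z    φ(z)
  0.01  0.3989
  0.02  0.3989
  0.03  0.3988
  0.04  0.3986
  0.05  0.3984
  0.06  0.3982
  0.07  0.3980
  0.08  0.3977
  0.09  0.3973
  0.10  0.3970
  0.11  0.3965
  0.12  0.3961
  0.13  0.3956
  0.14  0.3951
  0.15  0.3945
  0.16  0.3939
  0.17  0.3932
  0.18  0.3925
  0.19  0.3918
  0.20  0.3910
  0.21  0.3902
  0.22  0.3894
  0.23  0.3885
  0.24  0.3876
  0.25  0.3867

σ√T = 0.34·√1.25 = 0.3801
d₁ = [ln(124/134) + (0.084 − 0.037 + ½·0.34²)·1.25] / (σ√T) = (-0.0776 + 0.1310) / 0.3801 = 0.1406 ≈ 0.14
√T = √1.25 = 1.1180
φ(d₁) = φ(0.14) = 0.3951
exp(−qT) = exp(−0.037·1.25) = 0.9548
vega = S·exp(−qT)·φ(d₁)·√T = 124·0.9548·0.3951·1.1180 = 52.2977

52.30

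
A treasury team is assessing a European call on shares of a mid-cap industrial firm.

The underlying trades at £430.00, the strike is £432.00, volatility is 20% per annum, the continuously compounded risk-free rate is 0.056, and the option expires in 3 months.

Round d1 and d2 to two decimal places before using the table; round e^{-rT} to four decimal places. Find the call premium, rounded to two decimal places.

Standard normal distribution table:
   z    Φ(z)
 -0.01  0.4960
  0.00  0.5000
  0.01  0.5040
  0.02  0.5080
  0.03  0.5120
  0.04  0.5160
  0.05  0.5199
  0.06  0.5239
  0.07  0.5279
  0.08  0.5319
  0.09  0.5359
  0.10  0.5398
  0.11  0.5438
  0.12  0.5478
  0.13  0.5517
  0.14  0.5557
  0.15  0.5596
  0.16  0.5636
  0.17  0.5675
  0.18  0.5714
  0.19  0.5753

£19.14

σ√T = 0.2·√0.25 = 0.1000
d₁ = [ln(430/432) + (0.056 + 0.2²/2)·0.25] / 0.1000 = [-0.0046 + 0.0190] / 0.1000 = 0.1436 which rounds to 0.14
d₂ = d₁ − σ√T = 0.1436 − 0.1000 = 0.0436 which rounds to 0.04
exp(−rT) = exp(−0.056·0.25) = 0.9861
C = 430·N(0.14) − 432·0.9861·N(0.04) = 430·0.5557 − 432·0.9861·0.5160 = 238.9510 − 219.8135 = 19.1375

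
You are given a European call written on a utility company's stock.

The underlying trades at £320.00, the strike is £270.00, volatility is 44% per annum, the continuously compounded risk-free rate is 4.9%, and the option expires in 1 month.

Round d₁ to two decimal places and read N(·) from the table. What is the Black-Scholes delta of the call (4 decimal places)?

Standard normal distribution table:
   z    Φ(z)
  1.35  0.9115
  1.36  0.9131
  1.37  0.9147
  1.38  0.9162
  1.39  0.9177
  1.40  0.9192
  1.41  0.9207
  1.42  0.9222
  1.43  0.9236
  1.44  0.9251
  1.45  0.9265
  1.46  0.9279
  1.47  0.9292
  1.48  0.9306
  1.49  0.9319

0.9236

σ√T = 0.44 × 0.2887 = 0.1270
d₁ = [ln(320/270) + (0.049 + ½·0.44²)·0.08333] / (σ√T) = (0.1699 + 0.0121) / 0.1270 = 1.4333 ⇒ 1.43
N(d₁) = N(1.43) = 0.9236
Δ_call = N(d₁) = 0.9236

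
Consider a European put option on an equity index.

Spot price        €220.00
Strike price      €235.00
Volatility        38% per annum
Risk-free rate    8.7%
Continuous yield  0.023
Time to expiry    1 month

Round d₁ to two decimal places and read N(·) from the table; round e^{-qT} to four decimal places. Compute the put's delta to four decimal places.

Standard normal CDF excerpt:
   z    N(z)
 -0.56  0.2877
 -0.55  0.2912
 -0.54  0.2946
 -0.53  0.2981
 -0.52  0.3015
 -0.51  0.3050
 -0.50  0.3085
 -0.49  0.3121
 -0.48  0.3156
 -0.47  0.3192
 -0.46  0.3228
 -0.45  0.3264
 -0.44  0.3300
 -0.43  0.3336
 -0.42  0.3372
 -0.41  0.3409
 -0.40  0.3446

-0.6902

σ√T = 0.38 × 0.2887 = 0.1097
ln(S/K) + (r − q + σ²/2)T = ln(220/235) + (0.087 − 0.023 + 0.38²/2)·0.08333 = -0.0660 + 0.0113 = -0.0546
d₁ = -0.0546 / 0.1097 = -0.4978 ⇒ -0.50
N(d₁) = N(-0.50) = 0.3085
Δ_put = e^(−qT)·(N(d₁) − 1) = 0.9981·(0.3085 − 1) = -0.6902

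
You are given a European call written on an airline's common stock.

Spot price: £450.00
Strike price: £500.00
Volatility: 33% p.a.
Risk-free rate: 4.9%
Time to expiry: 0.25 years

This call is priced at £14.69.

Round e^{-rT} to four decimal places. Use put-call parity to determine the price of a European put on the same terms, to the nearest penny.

exp(−rT) = exp(−0.049·0.25) = 0.9878
Put-call parity: C − P = S − K·e^(−rT) = 450 − 500·0.9878 = 450 − 493.9000 = -43.9000
P = C − (C − P) = 14.69 − (-43.9000) = 58.5900

£58.59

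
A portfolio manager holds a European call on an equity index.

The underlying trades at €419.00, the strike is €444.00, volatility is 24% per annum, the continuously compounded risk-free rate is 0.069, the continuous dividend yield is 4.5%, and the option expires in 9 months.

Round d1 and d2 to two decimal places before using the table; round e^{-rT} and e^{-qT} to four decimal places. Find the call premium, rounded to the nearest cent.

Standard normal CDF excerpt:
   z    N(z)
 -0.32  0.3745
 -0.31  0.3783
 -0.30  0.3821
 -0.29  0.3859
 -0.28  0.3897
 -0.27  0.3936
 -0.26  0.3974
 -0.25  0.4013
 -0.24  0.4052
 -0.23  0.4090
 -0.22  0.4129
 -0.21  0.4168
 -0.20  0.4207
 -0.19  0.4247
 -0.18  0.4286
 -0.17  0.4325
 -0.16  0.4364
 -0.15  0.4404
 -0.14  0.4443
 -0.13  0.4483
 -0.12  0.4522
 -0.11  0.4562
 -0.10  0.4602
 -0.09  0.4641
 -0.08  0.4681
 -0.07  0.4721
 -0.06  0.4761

€26.90

T = 0.75;  σ√T = 0.2078
ln(S/K) + (r − q + σ²/2)T = ln(419/444) + (0.069 − 0.045 + 0.24²/2)·0.75 = -0.0580 + 0.0396 = -0.0184
d₁ = -0.0184 / 0.2078 = -0.0883 ⇒ -0.09
d₂ = d₁ − σ√T = -0.0883 − 0.2078 = -0.2962 ⇒ -0.30
exp(−qT) = exp(−0.045·0.75) = 0.9668;  exp(−rT) = exp(−0.069·0.75) = 0.9496
N(d₁) = N(-0.09) = 0.4641;  N(d₂) = N(-0.30) = 0.3821
C = 419·0.9668·0.4641 − 444·0.9496·0.3821 = 188.0019 − 161.1019 = 26.9000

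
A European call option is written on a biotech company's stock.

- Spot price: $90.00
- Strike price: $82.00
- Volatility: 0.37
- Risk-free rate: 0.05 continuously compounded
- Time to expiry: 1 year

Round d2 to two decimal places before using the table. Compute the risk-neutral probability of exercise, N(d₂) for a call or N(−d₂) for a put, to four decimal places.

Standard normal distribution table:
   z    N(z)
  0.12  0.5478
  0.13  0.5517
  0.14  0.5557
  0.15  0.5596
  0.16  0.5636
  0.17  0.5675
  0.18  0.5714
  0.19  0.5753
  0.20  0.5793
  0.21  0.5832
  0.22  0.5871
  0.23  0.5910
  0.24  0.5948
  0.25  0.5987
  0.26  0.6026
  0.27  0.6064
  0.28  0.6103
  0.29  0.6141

0.5793

T = 1;  σ√T = 0.3700
ln(S/K) + (r + σ²/2)T = ln(90/82) + (0.05 + 0.37²/2)·1 = 0.0931 + 0.1184 = 0.2115
d₁ = 0.2115 / 0.3700 = 0.5717 ≈ 0.57
d₂ = d₁ − σ√T = 0.5717 − 0.3700 = 0.2017 ≈ 0.20
Pr(exercise) under Q = N(d₂) = 0.5793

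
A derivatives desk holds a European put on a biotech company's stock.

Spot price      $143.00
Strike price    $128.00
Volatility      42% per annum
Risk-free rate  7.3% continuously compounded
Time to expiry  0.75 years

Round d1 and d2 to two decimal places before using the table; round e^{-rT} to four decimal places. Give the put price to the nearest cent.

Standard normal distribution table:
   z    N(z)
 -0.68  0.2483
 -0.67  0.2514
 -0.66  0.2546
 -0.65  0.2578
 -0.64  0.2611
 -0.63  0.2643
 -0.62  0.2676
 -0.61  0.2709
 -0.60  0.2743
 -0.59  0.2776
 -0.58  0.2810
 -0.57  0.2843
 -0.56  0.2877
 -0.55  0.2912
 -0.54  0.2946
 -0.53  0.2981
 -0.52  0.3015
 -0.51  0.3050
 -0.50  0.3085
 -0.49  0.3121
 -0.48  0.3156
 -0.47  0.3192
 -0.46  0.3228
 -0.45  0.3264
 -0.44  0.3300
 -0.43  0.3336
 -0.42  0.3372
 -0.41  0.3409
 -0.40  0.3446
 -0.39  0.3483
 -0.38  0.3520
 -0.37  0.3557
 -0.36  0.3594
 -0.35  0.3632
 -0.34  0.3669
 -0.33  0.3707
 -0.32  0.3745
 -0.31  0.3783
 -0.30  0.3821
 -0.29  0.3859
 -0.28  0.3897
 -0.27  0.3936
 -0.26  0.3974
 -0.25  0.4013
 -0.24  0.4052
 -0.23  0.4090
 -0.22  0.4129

σ√T = 0.42 × 0.8660 = 0.3637
ln(S/K) + (r + σ²/2)T = ln(143/128) + (0.073 + 0.42²/2)·0.75 = 0.1108 + 0.1209 = 0.2317
d₁ = 0.2317 / 0.3637 = 0.6370 ⇒ 0.64
d₂ = d₁ − σ√T = 0.6370 − 0.3637 = 0.2733 ⇒ 0.27
exp(−rT) = exp(−0.073·0.75) = 0.9467
N(−d₂) = N(-0.27) = 0.3936;  N(−d₁) = N(-0.64) = 0.2611
P = 128·0.9467·0.3936 − 143·0.2611 = 47.6955 − 37.3373 = 10.3582

$10.36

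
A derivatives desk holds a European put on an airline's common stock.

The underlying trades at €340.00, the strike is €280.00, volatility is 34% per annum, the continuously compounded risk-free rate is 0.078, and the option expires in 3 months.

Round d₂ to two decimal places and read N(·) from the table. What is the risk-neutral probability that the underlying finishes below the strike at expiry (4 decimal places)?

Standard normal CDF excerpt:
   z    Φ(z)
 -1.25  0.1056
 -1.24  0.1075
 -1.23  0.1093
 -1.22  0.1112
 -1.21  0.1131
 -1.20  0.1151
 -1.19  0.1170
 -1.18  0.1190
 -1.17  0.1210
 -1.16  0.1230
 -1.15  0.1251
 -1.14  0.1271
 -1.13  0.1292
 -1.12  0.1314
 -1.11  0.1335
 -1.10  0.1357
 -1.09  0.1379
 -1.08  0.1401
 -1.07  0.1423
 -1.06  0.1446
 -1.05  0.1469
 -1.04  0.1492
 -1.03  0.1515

0.1210

σ√T = 0.34 × 0.5000 = 0.1700
d₁ = [ln(340/280) + (0.078 + 0.34²/2)·0.25] / 0.1700 = [0.1942 + 0.0340] / 0.1700 = 1.3418 ≈ 1.34
d₂ = d₁ − σ√T = 1.3418 − 0.1700 = 1.1718 ≈ 1.17
Risk-neutral Pr[S_T < K] = N(−d₂) = N(-1.17) = 0.1210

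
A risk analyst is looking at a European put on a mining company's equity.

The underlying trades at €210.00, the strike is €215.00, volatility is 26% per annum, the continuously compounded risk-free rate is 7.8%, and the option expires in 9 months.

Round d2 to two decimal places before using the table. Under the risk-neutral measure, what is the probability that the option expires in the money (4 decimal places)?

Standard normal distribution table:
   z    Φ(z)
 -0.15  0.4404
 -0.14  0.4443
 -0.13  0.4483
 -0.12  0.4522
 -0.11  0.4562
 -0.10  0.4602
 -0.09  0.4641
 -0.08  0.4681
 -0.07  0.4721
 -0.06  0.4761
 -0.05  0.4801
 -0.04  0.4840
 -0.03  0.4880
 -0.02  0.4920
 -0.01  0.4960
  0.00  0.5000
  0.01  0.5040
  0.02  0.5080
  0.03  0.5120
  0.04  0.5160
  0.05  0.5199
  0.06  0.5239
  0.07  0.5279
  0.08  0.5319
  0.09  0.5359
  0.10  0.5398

T = 0.75;  σ√T = 0.2252
ln(S/K) + (r + σ²/2)T = ln(210/215) + (0.078 + 0.26²/2)·0.75 = -0.0235 + 0.0839 = 0.0603
d₁ = 0.0603 / 0.2252 = 0.2679 which rounds to 0.27
d₂ = d₁ − σ√T = 0.2679 − 0.2252 = 0.0427 which rounds to 0.04
Risk-neutral Pr[S_T < K] = N(−d₂) = N(-0.04) = 0.4840

0.4840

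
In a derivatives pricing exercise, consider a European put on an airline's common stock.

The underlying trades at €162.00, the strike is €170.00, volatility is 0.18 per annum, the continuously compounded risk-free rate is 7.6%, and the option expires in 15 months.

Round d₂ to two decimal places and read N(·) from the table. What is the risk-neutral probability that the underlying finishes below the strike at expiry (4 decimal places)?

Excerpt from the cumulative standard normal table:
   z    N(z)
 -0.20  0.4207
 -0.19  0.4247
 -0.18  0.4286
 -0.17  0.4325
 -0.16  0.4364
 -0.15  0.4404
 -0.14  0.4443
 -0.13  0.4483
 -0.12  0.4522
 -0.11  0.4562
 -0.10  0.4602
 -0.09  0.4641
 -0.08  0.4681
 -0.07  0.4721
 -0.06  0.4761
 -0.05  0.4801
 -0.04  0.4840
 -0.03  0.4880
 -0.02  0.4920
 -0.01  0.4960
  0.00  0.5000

T = 1.25;  σ√T = 0.2012
d₁ = [ln(162/170) + (0.076 + ½·0.18²)·1.25] / (σ√T) = (-0.0482 + 0.1153) / 0.2012 = 0.3332 → 0.33
d₂ = 0.3332 − 0.2012 = 0.1319 → 0.13
Pr(exercise) under Q = N(−d₂) = N(-0.13) = 0.4483

0.4483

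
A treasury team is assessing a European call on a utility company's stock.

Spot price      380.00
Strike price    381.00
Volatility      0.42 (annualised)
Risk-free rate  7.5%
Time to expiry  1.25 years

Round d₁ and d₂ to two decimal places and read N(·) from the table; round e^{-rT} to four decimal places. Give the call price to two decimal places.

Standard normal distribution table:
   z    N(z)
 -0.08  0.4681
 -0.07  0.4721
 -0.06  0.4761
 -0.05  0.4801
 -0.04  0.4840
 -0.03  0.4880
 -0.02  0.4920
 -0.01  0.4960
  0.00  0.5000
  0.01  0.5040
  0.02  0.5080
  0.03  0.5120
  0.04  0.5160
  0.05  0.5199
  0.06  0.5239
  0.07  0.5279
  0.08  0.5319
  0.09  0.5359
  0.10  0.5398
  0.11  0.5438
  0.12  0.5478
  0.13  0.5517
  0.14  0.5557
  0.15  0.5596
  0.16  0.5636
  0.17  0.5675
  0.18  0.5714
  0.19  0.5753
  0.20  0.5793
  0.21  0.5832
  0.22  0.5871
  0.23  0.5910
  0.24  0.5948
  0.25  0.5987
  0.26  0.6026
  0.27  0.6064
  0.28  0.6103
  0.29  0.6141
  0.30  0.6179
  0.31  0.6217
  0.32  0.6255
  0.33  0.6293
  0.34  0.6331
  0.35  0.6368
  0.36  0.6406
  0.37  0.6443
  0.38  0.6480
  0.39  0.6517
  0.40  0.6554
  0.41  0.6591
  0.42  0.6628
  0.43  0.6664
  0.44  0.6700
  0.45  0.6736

85.33

T = 1.25;  σ√T = 0.4696
ln(S/K) + (r + σ²/2)T = ln(380/381) + (0.075 + 0.42²/2)·1.25 = -0.0026 + 0.2040 = 0.2014
d₁ = 0.2014 / 0.4696 = 0.4288 ≈ 0.43
d₂ = d₁ − σ√T = 0.4288 − 0.4696 = -0.0407 ≈ -0.04
e^(−rT) = e^(−0.075·1.25) = 0.9105
N(d₁) = N(0.43) = 0.6664;  N(d₂) = N(-0.04) = 0.4840
C = 380·0.6664 − 381·0.9105·0.4840 = 253.2320 − 167.8998 = 85.3322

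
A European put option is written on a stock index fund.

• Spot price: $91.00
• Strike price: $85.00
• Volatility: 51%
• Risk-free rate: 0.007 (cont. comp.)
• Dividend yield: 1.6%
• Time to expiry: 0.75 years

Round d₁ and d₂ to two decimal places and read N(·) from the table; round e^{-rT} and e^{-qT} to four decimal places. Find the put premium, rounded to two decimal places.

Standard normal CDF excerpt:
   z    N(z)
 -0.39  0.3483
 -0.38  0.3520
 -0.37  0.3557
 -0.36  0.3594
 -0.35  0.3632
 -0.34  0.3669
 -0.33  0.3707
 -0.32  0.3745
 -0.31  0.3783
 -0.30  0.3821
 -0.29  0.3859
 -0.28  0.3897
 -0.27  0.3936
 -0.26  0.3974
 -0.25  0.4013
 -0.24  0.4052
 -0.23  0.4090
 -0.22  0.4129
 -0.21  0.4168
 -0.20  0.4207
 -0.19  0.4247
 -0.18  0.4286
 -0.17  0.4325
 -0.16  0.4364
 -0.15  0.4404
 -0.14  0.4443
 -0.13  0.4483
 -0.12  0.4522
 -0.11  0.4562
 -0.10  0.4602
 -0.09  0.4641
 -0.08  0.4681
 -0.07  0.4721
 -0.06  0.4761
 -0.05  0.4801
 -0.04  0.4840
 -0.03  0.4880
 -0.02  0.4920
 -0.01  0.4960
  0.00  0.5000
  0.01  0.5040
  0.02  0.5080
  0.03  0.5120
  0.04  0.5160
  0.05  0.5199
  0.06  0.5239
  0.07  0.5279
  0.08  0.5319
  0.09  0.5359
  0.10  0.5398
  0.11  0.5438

$12.66

σ√T = 0.51·√0.75 = 0.4417
d₁ = [ln(91/85) + (0.007 − 0.016 + 0.51²/2)·0.75] / 0.4417 = [0.0682 + 0.0908] / 0.4417 = 0.3600 which rounds to 0.36
d₂ = d₁ − σ√T = 0.3600 − 0.4417 = -0.0817 which rounds to -0.08
e^(−qT) = e^(−0.016·0.75) = 0.9881;  e^(−rT) = e^(−0.007·0.75) = 0.9948
N(−d₂) = N(0.08) = 0.5319;  N(−d₁) = N(-0.36) = 0.3594
P = 85·0.9948·0.5319 − 91·0.9881·0.3594 = 44.9764 − 32.3162 = 12.6602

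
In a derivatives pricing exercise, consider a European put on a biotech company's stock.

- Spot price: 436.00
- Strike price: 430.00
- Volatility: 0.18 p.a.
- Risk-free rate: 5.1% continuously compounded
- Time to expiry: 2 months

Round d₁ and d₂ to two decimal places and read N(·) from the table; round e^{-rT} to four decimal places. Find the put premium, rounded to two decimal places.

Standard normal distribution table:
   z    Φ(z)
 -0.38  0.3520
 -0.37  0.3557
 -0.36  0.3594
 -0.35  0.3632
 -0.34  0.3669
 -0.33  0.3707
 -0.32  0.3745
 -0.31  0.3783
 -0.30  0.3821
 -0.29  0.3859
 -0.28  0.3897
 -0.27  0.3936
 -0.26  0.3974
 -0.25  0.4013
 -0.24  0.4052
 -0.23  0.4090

T = 0.1667;  σ√T = 0.0735
d₁ = [ln(436/430) + (0.051 + 0.18²/2)·0.1667] / 0.0735 = [0.0139 + 0.0112] / 0.0735 = 0.3410 ⇒ 0.34
d₂ = d₁ − σ√T = 0.3410 − 0.0735 = 0.2675 ⇒ 0.27
exp(−rT) = exp(−0.051·0.1667) = 0.9915
N(−d₂) = N(-0.27) = 0.3936;  N(−d₁) = N(-0.34) = 0.3669
P = 430·0.9915·0.3936 − 436·0.3669 = 167.8094 − 159.9684 = 7.8410

7.84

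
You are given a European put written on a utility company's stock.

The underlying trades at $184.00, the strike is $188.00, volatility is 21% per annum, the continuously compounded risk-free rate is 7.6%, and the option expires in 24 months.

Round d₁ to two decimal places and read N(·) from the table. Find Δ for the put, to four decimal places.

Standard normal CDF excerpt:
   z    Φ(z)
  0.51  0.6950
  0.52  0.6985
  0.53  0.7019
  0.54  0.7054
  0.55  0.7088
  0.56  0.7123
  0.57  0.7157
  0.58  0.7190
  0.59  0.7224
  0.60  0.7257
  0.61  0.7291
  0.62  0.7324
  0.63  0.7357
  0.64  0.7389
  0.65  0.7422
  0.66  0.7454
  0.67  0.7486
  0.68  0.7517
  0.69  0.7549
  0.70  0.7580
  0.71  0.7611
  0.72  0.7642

-0.2776

σ√T = 0.21·√2 = 0.2970
d₁ = [ln(184/188) + (0.076 + ½·0.21²)·2] / (σ√T) = (-0.0215 + 0.1961) / 0.2970 = 0.5879 ≈ 0.59
N(d₁) = N(0.59) = 0.7224
Δ_put = N(d₁) − 1 = 0.7224 − 1 = -0.2776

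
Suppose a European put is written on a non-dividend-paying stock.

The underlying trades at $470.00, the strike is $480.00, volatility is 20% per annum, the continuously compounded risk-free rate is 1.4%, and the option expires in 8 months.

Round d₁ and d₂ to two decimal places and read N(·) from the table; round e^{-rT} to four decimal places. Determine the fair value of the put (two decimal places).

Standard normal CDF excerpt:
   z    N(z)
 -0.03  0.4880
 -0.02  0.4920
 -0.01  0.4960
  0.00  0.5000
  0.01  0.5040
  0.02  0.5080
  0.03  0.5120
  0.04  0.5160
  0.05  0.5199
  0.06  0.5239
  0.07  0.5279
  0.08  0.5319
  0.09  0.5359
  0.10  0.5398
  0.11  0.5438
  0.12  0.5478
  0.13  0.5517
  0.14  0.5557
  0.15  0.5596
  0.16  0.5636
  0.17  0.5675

$32.99

σ√T = 0.2 × 0.8165 = 0.1633
ln(S/K) + (r + σ²/2)T = ln(470/480) + (0.014 + 0.2²/2)·0.6667 = -0.0211 + 0.0227 = 0.0016
d₁ = 0.0016 / 0.1633 = 0.0099 ≈ 0.01
d₂ = d₁ − σ√T = 0.0099 − 0.1633 = -0.1534 ≈ -0.15
exp(−rT) = exp(−0.014·0.6667) = 0.9907
P = 480·0.9907·N(0.15) − 470·N(-0.01) = 480·0.9907·0.5596 − 470·0.4960 = 266.1099 − 233.1200 = 32.9899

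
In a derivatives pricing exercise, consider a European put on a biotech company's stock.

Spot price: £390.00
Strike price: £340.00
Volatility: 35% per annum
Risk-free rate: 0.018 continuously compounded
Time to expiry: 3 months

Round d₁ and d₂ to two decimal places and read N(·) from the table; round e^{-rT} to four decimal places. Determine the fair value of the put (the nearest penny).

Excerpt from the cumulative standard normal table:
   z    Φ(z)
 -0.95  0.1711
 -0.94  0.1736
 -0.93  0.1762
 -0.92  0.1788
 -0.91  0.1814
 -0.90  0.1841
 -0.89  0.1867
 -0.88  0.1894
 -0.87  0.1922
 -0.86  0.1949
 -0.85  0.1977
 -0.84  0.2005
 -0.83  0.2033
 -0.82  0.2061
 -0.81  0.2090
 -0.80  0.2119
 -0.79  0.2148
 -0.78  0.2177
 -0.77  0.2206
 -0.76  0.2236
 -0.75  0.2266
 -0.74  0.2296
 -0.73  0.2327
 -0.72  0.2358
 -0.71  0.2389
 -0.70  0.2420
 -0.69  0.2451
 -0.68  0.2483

σ√T = 0.35·√0.25 = 0.1750
d₁ = [ln(390/340) + (0.018 + ½·0.35²)·0.25] / (σ√T) = (0.1372 + 0.0198) / 0.1750 = 0.8972 ⇒ 0.90
d₂ = 0.8972 − 0.1750 = 0.7222 ⇒ 0.72
exp(−rT) = exp(−0.018·0.25) = 0.9955
N(−d₂) = N(-0.72) = 0.2358;  N(−d₁) = N(-0.90) = 0.1841
P = 340·0.9955·0.2358 − 390·0.1841 = 79.8112 − 71.7990 = 8.0122

£8.01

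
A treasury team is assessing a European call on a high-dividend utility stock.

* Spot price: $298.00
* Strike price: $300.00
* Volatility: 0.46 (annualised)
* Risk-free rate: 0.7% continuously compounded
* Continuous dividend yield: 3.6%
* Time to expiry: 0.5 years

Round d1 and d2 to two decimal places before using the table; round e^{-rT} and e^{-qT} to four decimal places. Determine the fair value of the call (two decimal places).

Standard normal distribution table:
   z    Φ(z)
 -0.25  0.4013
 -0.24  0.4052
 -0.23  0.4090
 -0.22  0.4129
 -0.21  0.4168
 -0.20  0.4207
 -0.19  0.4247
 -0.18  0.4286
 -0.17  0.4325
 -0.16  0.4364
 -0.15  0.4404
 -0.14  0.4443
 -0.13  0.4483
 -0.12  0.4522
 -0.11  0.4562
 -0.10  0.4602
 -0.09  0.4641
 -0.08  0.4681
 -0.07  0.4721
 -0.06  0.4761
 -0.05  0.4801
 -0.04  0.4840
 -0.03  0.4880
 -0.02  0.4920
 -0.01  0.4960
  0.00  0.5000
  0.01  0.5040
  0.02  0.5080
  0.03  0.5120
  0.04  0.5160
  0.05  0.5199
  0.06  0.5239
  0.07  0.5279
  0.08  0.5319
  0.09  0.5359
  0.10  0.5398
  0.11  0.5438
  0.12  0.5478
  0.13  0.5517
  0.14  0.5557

$35.73

T = 0.5;  σ√T = 0.3253
d₁ = [ln(298/300) + (0.007 − 0.036 + 0.46²/2)·0.5] / 0.3253 = [-0.0067 + 0.0384] / 0.3253 = 0.0975 ⇒ 0.10
d₂ = d₁ − σ√T = 0.0975 − 0.3253 = -0.2278 ⇒ -0.23
exp(−qT) = exp(−0.036·0.5) = 0.9822;  exp(−rT) = exp(−0.007·0.5) = 0.9965
C = 298·0.9822·N(0.10) − 300·0.9965·N(-0.23) = 298·0.9822·0.5398 − 300·0.9965·0.4090 = 157.9971 − 122.2705 = 35.7265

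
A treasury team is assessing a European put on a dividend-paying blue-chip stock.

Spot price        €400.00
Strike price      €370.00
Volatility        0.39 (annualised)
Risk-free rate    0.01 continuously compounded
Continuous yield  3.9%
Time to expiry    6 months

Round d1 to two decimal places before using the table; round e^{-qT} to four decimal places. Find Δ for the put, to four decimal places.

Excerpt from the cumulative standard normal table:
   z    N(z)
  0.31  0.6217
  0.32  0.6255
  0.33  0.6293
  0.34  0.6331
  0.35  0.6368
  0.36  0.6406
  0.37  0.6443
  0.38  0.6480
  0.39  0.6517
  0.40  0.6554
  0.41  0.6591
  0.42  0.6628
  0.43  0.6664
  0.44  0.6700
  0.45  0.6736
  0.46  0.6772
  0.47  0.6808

-0.3488

T = 0.5;  σ√T = 0.2758
d₁ = [ln(400/370) + (0.01 − 0.039 + ½·0.39²)·0.5] / (σ√T) = (0.0780 + 0.0235) / 0.2758 = 0.3680 which rounds to 0.37
N(d₁) = N(0.37) = 0.6443
Δ_put = e^(−qT)·(N(d₁) − 1) = 0.9807·(0.6443 − 1) = -0.3488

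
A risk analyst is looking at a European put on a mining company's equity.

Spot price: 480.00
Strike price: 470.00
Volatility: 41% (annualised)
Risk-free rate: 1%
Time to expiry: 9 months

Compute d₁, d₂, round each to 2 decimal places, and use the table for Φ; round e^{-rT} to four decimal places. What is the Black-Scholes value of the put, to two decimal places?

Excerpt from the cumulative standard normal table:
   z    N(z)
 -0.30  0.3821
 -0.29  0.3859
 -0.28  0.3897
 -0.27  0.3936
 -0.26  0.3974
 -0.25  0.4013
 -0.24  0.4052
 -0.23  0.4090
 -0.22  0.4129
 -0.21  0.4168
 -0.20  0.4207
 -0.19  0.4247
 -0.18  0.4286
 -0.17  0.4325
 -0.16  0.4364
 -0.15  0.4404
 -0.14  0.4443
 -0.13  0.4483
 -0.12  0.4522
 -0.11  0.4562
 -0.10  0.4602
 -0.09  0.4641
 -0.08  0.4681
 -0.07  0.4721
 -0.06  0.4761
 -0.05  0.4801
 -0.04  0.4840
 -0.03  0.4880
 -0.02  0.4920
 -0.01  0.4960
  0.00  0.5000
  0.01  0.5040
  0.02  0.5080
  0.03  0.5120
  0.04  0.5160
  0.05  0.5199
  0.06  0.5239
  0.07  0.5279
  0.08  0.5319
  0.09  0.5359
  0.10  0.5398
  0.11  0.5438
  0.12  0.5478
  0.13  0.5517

σ√T = 0.41 × 0.8660 = 0.3551
ln(S/K) + (r + σ²/2)T = ln(480/470) + (0.01 + 0.41²/2)·0.75 = 0.0211 + 0.0705 = 0.0916
d₁ = 0.0916 / 0.3551 = 0.2580 ⇒ 0.26
d₂ = d₁ − σ√T = 0.2580 − 0.3551 = -0.0971 ⇒ -0.10
e^(−rT) = e^(−0.01·0.75) = 0.9925
P = 470·0.9925·N(0.10) − 480·N(-0.26) = 470·0.9925·0.5398 − 480·0.3974 = 251.8032 − 190.7520 = 61.0512

61.05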